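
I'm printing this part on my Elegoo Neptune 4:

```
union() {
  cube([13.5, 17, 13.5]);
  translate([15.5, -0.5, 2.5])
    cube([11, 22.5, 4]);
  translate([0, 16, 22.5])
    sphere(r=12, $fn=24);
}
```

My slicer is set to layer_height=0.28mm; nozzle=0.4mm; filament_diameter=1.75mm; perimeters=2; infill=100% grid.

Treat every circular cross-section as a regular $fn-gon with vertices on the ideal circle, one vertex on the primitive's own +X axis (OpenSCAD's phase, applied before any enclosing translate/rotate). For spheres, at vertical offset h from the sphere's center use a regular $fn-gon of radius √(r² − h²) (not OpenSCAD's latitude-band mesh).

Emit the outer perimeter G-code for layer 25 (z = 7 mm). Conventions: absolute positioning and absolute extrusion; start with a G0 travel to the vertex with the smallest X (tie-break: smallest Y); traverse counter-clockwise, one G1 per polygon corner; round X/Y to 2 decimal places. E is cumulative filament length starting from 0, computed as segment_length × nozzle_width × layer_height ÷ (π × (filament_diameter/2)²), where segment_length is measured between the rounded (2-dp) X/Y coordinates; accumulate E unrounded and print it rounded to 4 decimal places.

At z = 7 mm: the cube (footprint 13.5×17) is included at this height; the cube at (15.5, -0.5) does not reach this height (z outside [2.5, 6.5]); the sphere at (0, 16) is absent (|z−center|=15.500 > r=12); Taking the union: only the 13.5×17 cube is present, so the union is just that shape — 1 connected region. The outline is a single polygon with 4 vertices. Extrusion per mm of travel: 0.4 × 0.28 / (π × 0.875²) = 0.046564. Accumulating E over each segment gives final E = 2.8404.

G0 X0.00 Y0.00 Z7.00
G1 X13.50 Y0.00 E0.6286
G1 X13.50 Y17.00 E1.4202
G1 X0.00 Y17.00 E2.0488
G1 X0.00 Y0.00 E2.8404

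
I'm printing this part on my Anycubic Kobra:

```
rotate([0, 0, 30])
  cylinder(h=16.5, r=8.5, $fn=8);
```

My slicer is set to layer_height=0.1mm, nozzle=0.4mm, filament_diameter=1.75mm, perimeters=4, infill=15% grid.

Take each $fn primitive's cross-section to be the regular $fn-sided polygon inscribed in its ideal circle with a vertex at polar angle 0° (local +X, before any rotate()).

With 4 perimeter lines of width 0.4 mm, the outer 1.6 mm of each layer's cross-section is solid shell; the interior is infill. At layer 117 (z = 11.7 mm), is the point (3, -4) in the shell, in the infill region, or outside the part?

infill

At z = 11.7 mm: the r=8.5 cylinder gives a regular 8-gon of circumradius 8.5 (constant along its height); (rotated 30° about Z; rotation is an isometry so areas/perimeters/island counts are preserved). Overall, the cross-section is a single solid region. Undo the 30° rotation: the query point maps to (0.598, -4.964) in the un-rotated model frame. The nearest boundary edge runs (-0.00, -8.50)→(6.01, -6.01); distance from the point to it = 3.04 mm. The point is inside the cross-section and 3.04 mm from the nearest boundary — more than the 1.6 mm shell width (4 × 0.4), so it's in the infill interior.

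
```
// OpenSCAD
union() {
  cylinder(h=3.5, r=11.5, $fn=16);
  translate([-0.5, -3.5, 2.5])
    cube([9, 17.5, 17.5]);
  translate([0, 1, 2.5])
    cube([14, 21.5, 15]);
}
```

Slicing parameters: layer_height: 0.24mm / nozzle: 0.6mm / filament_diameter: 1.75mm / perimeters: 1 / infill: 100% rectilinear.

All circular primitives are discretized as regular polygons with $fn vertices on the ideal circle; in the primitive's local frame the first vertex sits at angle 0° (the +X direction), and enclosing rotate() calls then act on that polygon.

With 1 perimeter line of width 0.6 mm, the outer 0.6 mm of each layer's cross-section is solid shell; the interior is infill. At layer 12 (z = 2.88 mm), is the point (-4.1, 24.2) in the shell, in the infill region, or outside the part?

At z = 2.88 mm: the cylinder: section is a regular 16-gon, circumradius r=11.5; the cube at (-0.5, -3.5) (footprint 9×17.5) is included at this height; the cube at (0, 1) (footprint 14×21.5) is included at this height; Taking the union: the regions partially overlap (shared area 246.04 mm²), so overlapping operands fuse into one piece — 1 connected region. Overall, the cross-section is a single solid region. The nearest boundary edge runs (0.00, 14.00)→(0.00, 22.50); distance from the point to it = 4.44 mm. The point is not inside any of the regions above, so it lies outside the cross-section (4.44 mm from the nearest boundary).

outside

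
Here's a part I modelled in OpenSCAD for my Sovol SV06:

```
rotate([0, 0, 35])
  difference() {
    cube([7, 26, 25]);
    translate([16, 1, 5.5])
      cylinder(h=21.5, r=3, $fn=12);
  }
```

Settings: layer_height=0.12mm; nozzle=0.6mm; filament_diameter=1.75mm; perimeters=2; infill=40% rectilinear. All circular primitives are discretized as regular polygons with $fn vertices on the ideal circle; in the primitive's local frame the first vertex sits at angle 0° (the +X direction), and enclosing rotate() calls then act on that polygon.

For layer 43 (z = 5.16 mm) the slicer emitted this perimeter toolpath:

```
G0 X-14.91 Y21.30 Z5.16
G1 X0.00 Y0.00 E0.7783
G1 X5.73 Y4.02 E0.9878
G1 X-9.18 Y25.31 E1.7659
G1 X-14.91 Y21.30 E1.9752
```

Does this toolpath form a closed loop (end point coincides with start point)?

Start point (G0): (-14.91, 21.30). End point (last G1): the path returns to the start — closed.

yes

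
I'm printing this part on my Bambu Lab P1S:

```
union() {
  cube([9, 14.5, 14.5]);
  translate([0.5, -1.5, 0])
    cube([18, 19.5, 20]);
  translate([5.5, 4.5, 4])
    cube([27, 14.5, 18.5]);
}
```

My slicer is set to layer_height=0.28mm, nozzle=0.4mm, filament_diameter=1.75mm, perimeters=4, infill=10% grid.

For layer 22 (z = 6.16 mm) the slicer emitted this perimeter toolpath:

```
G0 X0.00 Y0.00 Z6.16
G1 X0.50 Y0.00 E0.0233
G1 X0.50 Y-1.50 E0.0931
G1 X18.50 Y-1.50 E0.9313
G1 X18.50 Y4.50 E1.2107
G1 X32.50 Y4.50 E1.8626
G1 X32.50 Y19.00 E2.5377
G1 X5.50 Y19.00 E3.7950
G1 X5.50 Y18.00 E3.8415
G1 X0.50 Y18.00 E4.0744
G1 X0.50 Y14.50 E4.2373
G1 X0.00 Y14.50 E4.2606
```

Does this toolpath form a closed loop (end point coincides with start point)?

no

Start point (G0): (0.00, 0.00). End point (last G1): the path does not return to the start — open.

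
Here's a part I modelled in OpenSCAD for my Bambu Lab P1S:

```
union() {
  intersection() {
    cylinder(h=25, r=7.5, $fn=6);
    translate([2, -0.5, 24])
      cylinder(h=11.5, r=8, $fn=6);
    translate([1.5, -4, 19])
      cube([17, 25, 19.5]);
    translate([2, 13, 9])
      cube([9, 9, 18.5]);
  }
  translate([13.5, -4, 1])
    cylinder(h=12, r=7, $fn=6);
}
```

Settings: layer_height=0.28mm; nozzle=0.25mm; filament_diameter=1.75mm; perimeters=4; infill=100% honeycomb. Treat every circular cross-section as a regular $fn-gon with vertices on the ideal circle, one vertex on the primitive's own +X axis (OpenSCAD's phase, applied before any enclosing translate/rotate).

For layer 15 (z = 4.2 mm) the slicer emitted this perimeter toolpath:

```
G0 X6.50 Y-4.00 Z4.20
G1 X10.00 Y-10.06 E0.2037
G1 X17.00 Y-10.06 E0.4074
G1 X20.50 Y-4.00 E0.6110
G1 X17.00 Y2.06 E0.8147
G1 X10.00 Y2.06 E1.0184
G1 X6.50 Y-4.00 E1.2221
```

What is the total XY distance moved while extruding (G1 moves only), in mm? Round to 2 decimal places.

41.99 mm

Sum the Euclidean lengths of each G1 segment: total = 41.99 mm.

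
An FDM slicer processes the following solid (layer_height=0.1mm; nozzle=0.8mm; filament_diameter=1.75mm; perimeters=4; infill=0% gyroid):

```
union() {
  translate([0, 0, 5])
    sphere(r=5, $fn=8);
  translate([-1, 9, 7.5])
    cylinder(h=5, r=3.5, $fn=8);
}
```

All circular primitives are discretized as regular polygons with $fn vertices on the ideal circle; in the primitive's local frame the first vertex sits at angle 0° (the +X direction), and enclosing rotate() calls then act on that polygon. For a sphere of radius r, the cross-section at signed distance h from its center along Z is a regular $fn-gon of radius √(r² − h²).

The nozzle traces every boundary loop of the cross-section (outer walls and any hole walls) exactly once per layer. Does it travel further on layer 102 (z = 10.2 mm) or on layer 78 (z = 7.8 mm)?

Layer 102 (z = 10.2): the sphere is not intersected at this z (|z−center|=5.200 > r=5); the cylinder at (-1, 9): section is a regular 8-gon, circumradius r=3.5 (perimeter = 2·8·3.500·sin(180°/8) = 21.43 mm); Combining (union): only the r=3.5 cylinder at (-1, 9) is present, so the union is just that shape — boundary = 21.43 mm. So its perimeter = 21.43 mm. Layer 78 (z = 7.8): the r=5 sphere contributes a regular 8-gon of circumradius √(5²−2.8²) = 4.142 (perimeter = 2·8·4.142·sin(180°/8) = 25.36 mm); the r=3.5 cylinder at (-1, 9) gives a regular 8-gon of circumradius 3.5 (constant along its height) (perimeter = 2·8·3.500·sin(180°/8) = 21.43 mm); Merging all regions: the 2 present regions are separate (no shared area or edge), so areas and boundary lengths simply add and each stays a separate island — boundary = 46.79 mm. So its perimeter = 46.79 mm. Layer 78 is larger (46.79 vs 21.43 mm).

layer 78 (z = 7.8 mm)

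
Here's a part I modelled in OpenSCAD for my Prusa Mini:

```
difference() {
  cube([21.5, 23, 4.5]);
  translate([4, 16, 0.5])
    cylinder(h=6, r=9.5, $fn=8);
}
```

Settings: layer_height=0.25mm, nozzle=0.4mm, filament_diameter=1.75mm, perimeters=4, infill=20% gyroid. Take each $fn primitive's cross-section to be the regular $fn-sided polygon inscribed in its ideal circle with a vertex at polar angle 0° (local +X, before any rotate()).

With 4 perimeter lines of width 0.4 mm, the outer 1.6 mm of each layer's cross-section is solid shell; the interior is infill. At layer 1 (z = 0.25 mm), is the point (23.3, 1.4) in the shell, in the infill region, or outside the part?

At z = 0.25 mm: the cube is present — its section is the full 21.5×23 rectangle; the cylinder at (4, 16) does not reach this height (z outside [0.5, 6.5]); After the difference (first − rest): none of the subtracted shapes is present at this height, so the 21.5×23 cube is unchanged — 1 connected region. Overall, the cross-section is a single solid region. The nearest boundary edge runs (21.50, 0.00)→(21.50, 23.00); distance from the point to it = 1.80 mm. The point is not inside any of the regions above, so it lies outside the cross-section (1.80 mm from the nearest boundary).

outside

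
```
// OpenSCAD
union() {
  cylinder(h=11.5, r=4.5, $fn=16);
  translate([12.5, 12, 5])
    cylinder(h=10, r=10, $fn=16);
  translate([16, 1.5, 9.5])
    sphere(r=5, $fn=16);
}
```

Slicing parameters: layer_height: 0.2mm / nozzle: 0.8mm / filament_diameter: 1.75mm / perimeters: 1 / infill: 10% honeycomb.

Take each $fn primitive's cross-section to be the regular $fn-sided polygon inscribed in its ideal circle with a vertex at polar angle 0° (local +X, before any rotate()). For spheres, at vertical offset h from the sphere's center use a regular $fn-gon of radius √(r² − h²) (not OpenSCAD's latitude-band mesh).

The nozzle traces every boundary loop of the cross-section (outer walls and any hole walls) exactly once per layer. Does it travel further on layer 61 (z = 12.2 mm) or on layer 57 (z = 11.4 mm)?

Layer 61 (z = 12.2): the cylinder is absent (z outside [0, 11.5]); the cylinder at (12.5, 12): section is a regular 16-gon, circumradius r=10 (perimeter = 2·16·10.000·sin(180°/16) = 62.43 mm); the r=5 sphere at (16, 1.5) slices to a regular 16-gon of circumradius 4.208 (√(r²−h²) with h=2.7 from center) (perimeter = 2·16·4.208·sin(180°/16) = 26.27 mm); Taking the union: the regions partially overlap (shared area 15.34 mm²), so the edge portions inside another operand are dropped and the merged outline is re-measured after clipping — boundary = 71.89 mm. So its perimeter = 71.89 mm. Layer 57 (z = 11.4): the r=4.5 cylinder contributes a regular 16-gon of circumradius 4.5 (perimeter = 2·16·4.500·sin(180°/16) = 28.09 mm); the r=10 cylinder at (12.5, 12) contributes a regular 16-gon of circumradius 10 (perimeter = 2·16·10.000·sin(180°/16) = 62.43 mm); the r=5 sphere at (16, 1.5) slices to a regular 16-gon of circumradius 4.625 (√(r²−h²) with h=1.9 from center) (perimeter = 2·16·4.625·sin(180°/16) = 28.87 mm); Taking the union: the regions partially overlap (shared area 19.29 mm²), so the edge portions inside another operand are dropped and the merged outline is re-measured after clipping — boundary = 100.77 mm. So its perimeter = 100.77 mm. Layer 57 is larger (100.77 vs 71.89 mm).

layer 57 (z = 11.4 mm)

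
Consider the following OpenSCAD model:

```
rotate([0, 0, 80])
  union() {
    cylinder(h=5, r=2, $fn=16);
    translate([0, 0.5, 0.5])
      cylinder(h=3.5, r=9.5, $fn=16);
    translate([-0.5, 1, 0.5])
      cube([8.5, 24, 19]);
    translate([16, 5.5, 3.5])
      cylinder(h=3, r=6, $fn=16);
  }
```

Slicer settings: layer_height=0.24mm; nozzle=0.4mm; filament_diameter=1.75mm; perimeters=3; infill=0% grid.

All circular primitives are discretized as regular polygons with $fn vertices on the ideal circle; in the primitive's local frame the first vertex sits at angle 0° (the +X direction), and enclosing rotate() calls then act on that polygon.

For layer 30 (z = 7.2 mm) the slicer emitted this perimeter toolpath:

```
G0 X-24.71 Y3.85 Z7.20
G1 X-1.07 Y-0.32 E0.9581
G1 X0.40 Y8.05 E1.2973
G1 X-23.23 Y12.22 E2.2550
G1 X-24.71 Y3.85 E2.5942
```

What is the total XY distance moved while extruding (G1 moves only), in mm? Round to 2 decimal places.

Sum the Euclidean lengths of each G1 segment: total = 65.00 mm.

65.00 mm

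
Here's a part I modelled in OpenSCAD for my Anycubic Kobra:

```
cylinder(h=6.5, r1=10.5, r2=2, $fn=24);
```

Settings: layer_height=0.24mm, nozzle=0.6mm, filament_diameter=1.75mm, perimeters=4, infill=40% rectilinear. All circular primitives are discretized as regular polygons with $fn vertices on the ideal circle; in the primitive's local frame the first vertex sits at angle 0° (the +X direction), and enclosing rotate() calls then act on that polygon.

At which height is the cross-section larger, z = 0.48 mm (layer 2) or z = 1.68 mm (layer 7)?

layer 2 (z = 0.48 mm)

Layer 2 (z = 0.48): the cone contributes a regular 24-gon of circumradius 9.872 (interpolated between r1=10.5 and r2=2 at t=0.074) (area = (24/2)·9.872²·sin(360°/24) = 302.70 mm²). So its area = 302.70 mm². Layer 7 (z = 1.68): the cone contributes a regular 24-gon of circumradius 8.303 (interpolated between r1=10.5 and r2=2 at t=0.258) (area = (24/2)·8.303²·sin(360°/24) = 214.12 mm²). So its area = 214.12 mm². Layer 2 is larger (302.70 vs 214.12 mm²).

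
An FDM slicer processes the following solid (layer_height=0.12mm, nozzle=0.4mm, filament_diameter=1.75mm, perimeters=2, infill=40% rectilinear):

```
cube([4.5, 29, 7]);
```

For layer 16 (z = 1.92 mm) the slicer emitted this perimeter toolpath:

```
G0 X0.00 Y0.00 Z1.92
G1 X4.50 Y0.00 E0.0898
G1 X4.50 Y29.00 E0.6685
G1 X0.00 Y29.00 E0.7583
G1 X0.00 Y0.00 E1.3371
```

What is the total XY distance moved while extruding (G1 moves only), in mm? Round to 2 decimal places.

67.00 mm

Sum the Euclidean lengths of each G1 segment: total = 67.00 mm.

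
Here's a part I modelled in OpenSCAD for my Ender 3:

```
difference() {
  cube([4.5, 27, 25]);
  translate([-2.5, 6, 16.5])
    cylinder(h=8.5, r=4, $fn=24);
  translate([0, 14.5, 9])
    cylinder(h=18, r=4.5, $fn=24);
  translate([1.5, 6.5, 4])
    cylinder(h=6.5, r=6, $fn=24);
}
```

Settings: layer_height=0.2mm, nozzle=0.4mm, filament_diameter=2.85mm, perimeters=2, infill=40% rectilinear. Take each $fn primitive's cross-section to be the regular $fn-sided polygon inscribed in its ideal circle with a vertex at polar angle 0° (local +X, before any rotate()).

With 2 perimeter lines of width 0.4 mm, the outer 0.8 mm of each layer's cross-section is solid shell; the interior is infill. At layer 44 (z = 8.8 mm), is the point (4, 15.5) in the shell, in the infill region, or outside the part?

At z = 8.8 mm: the cube (footprint 4.5×27) is included at this height; the cylinder at (-2.5, 6) does not reach this height (z outside [16.5, 25]); the cylinder at (0, 14.5) is absent (z outside [9, 27]); the cylinder at (1.5, 6.5): section is a regular 24-gon, circumradius r=6; After the difference (first − rest): starting from the 4.5×27 cube, the r=6 cylinder at (1.5, 6.5) partially overlaps it — only the 51.93 mm² overlap (of its 111.81 mm²) is removed, clipping the outline — 2 connected regions. Overall, the cross-section has 2 separate islands. The nearest boundary edge runs (4.50, 27.00)→(4.50, 11.70); distance from the point to it = 0.50 mm. (Shell/infill is judged within the island containing the point — the largest one.) The point is inside the cross-section, 0.50 mm from the nearest boundary — within the 0.8 mm shell band (2 × 0.4).

shell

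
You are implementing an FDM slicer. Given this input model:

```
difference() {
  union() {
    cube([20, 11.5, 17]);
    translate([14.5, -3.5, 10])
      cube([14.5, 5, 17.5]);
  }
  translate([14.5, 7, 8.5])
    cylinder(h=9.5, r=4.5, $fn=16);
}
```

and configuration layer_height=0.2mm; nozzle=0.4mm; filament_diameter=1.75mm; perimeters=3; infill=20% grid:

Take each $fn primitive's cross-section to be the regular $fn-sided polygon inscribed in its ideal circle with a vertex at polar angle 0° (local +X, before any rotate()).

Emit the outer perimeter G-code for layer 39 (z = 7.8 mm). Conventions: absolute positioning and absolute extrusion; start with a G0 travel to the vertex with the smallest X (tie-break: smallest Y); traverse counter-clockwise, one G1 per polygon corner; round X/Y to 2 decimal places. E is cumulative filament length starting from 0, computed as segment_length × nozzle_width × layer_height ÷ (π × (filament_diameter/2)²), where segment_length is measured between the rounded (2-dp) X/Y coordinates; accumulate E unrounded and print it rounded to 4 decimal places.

At z = 7.8 mm: the cube is present — its section is the full 20×11.5 rectangle; the cube at (14.5, -3.5) does not reach this height (z outside [10, 27.5]); Combining (union): only the 20×11.5 cube is present, so the union is just that shape — 1 connected region; the cylinder at (14.5, 7) does not reach this height (z outside [8.5, 18]); After the difference (first − rest): none of the subtracted shapes is present at this height, so that combined region is unchanged — 1 connected region. The outline is a single polygon with 4 vertices. Extrusion per mm of travel: 0.4 × 0.2 / (π × 0.875²) = 0.033260. Accumulating E over each segment gives final E = 2.0954.

G0 X0.00 Y0.00 Z7.80
G1 X20.00 Y0.00 E0.6652
G1 X20.00 Y11.50 E1.0477
G1 X0.00 Y11.50 E1.7129
G1 X0.00 Y0.00 E2.0954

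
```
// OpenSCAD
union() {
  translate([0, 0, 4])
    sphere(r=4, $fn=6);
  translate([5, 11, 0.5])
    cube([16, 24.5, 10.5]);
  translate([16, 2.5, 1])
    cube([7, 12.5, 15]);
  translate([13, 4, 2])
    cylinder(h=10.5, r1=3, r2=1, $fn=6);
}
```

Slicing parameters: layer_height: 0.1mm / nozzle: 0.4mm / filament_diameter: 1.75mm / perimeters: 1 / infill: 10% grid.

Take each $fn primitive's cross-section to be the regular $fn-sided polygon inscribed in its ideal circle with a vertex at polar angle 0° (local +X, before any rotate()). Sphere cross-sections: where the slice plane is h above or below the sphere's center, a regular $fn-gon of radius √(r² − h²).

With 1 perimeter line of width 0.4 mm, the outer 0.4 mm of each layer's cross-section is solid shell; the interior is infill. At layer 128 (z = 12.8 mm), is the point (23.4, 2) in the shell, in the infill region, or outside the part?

At z = 12.8 mm: the sphere is not intersected at this z (|z−center|=8.800 > r=4); the cube at (5, 11) is not intersected at this z (z outside [0.5, 11]); the 7×12.5 cube at (16, 2.5) contributes its full rectangle; the cone at (13, 4) is absent (z outside [2, 12.5]); Taking the union: only the 7×12.5 cube at (16, 2.5) is present, so the union is just that shape — 1 connected region. Overall, the cross-section is a single solid region. The nearest boundary edge runs (16.00, 2.50)→(23.00, 2.50); distance from the point to it = 0.64 mm. The point is not inside any of the regions above, so it lies outside the cross-section (0.64 mm from the nearest boundary).

outside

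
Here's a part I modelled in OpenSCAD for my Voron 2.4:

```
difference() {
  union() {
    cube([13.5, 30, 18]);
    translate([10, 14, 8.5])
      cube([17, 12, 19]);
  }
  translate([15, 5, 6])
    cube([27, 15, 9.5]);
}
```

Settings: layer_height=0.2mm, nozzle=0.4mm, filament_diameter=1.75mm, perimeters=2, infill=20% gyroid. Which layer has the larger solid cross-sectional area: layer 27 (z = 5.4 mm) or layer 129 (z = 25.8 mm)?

layer 27 (z = 5.4 mm)

Layer 27 (z = 5.4): the cube (footprint 13.5×30) is included at this height (area 405.00 mm²); the cube at (10, 14) does not reach this height (z outside [8.5, 27.5]); Combining (union): only the 13.5×30 cube is present, so the union is just that shape — area = 405.00 mm²; the cube at (15, 5) does not reach this height (z outside [6, 15.5]); After the difference (first − rest): none of the subtracted shapes is present at this height, so that combined region is unchanged — area = 405.00 mm². So its area = 405.00 mm². Layer 129 (z = 25.8): the cube does not reach this height (z outside [0, 18]); the cube at (10, 14) is present — its section is the full 17×12 rectangle (area 204.00 mm²); Merging all regions: only the 17×12 cube at (10, 14) is present, so the union is just that shape — area = 204.00 mm²; the cube at (15, 5) does not reach this height (z outside [6, 15.5]); Subtracting the remaining from the first: none of the subtracted shapes is present at this height, so the result so far is unchanged — area = 204.00 mm². So its area = 204.00 mm². Layer 27 is larger (405.00 vs 204.00 mm²).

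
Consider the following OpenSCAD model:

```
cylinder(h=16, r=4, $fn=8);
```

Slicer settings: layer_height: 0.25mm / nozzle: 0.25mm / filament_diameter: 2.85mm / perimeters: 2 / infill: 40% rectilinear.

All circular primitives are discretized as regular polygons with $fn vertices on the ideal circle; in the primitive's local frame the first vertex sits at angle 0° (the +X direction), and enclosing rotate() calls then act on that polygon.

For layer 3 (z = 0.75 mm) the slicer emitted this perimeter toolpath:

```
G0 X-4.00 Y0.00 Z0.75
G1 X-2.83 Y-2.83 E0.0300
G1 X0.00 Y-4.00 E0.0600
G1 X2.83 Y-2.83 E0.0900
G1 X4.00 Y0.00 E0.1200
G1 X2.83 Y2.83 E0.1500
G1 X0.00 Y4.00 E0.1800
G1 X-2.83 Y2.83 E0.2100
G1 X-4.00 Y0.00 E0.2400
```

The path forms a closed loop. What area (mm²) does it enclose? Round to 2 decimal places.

45.28 mm²

Apply the shoelace formula to the sequence of (X, Y) vertices; enclosed area = 45.28 mm².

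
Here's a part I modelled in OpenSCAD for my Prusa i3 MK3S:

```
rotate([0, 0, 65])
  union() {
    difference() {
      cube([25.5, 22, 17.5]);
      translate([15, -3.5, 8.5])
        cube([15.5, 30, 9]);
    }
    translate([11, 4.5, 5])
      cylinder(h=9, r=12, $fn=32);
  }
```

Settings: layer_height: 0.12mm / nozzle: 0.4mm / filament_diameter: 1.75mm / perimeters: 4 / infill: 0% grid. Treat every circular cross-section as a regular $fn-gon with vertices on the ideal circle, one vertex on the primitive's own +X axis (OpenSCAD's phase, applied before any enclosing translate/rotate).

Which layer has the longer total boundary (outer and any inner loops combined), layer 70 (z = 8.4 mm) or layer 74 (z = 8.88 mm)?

layer 70 (z = 8.4 mm)

Layer 70 (z = 8.4): the cube is present — its section is the full 25.5×22 rectangle (perimeter 95.00 mm); the cube at (15, -3.5) does not reach this height (z outside [8.5, 17.5]); Subtracting the remaining from the first: none of the subtracted shapes is present at this height, so the 25.5×22 cube is unchanged — boundary = 95.00 mm; the cylinder at (11, 4.5): section is a regular 32-gon, circumradius r=12 (perimeter = 2·32·12.000·sin(180°/32) = 75.28 mm); Merging all regions: the regions partially overlap (shared area 323.73 mm²), so the edge portions inside another operand are dropped and the merged outline is re-measured after clipping — boundary = 101.55 mm; (whole slice rotated 65° about Z — lengths, areas and connectivity unchanged). So its perimeter = 101.55 mm. Layer 74 (z = 8.88): the cube is present — its section is the full 25.5×22 rectangle (perimeter 95.00 mm); the cube at (15, -3.5) is present — its section is the full 15.5×30 rectangle (perimeter 91.00 mm); Subtracting the remaining from the first: starting from the 25.5×22 cube, the 15.5×30 cube at (15, -3.5) partially overlaps it — only the 231.00 mm² overlap (of its 465.00 mm²) is removed, clipping the outline — boundary = 74.00 mm; the r=12 cylinder at (11, 4.5) gives a regular 32-gon of circumradius 12 (constant along its height) (perimeter = 2·32·12.000·sin(180°/32) = 75.28 mm); Taking the union: the regions partially overlap (shared area 223.76 mm²), so the edge portions inside another operand are dropped and the merged outline is re-measured after clipping — boundary = 91.24 mm; (rotated 65° about Z; rotation is an isometry so areas/perimeters/island counts are preserved). So its perimeter = 91.24 mm. Layer 70 is larger (101.55 vs 91.24 mm).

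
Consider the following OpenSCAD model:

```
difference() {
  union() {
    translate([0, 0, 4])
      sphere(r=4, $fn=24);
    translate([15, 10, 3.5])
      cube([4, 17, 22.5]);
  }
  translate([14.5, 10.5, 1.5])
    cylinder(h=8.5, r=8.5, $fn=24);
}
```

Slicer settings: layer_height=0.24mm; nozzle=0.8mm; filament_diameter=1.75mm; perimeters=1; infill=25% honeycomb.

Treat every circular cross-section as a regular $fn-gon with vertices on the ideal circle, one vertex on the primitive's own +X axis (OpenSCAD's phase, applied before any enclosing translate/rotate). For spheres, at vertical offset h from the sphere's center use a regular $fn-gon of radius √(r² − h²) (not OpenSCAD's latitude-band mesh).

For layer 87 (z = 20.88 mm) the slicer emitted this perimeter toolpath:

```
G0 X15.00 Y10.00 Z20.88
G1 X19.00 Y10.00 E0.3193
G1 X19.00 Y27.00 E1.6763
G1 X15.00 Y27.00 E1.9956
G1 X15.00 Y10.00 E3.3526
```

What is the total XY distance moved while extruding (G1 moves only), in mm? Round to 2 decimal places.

42.00 mm

Sum the Euclidean lengths of each G1 segment: total = 42.00 mm.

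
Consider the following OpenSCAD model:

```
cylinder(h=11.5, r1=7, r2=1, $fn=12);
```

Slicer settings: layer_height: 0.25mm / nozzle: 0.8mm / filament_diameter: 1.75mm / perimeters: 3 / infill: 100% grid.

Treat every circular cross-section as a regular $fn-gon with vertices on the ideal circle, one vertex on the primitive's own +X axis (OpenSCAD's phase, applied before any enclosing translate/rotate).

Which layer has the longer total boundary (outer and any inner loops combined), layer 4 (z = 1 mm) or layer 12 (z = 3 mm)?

Layer 4 (z = 1): the cone: at t=0.087 of its height the radius interpolates to r₁+(r₂−r₁)t = 6.478, giving a regular 12-gon of that circumradius (perimeter = 2·12·6.478·sin(180°/12) = 40.24 mm). So its perimeter = 40.24 mm. Layer 12 (z = 3): the cone (r1=7→r2=1) has section circumradius 5.435 here — a regular 12-gon (perimeter = 2·12·5.435·sin(180°/12) = 33.76 mm). So its perimeter = 33.76 mm. Layer 4 is larger (40.24 vs 33.76 mm).

layer 4 (z = 1 mm)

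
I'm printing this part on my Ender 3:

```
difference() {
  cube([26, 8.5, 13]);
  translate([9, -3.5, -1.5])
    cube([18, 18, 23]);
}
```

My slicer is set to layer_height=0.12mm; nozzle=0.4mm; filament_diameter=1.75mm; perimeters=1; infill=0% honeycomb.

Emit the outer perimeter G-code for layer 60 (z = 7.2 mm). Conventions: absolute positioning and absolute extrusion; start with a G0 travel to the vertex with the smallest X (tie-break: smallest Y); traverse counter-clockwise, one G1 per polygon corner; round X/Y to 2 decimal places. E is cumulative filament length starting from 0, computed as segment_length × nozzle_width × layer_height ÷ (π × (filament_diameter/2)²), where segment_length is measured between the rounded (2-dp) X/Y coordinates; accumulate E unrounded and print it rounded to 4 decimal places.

G0 X0.00 Y0.00 Z7.20
G1 X9.00 Y0.00 E0.1796
G1 X9.00 Y8.50 E0.3492
G1 X0.00 Y8.50 E0.5288
G1 X0.00 Y0.00 E0.6985

At z = 7.2 mm: the 26×8.5 cube contributes its full rectangle; the cube at (9, -3.5) (footprint 18×18) is included at this height; Subtracting the remaining from the first: starting from the 26×8.5 cube, the 18×18 cube at (9, -3.5) partially overlaps it — only the 144.50 mm² overlap (of its 324.00 mm²) is removed, clipping the outline — 1 connected region. The outline is a single polygon with 4 vertices. Extrusion per mm of travel: 0.4 × 0.12 / (π × 0.875²) = 0.019956. Accumulating E over each segment gives final E = 0.6985.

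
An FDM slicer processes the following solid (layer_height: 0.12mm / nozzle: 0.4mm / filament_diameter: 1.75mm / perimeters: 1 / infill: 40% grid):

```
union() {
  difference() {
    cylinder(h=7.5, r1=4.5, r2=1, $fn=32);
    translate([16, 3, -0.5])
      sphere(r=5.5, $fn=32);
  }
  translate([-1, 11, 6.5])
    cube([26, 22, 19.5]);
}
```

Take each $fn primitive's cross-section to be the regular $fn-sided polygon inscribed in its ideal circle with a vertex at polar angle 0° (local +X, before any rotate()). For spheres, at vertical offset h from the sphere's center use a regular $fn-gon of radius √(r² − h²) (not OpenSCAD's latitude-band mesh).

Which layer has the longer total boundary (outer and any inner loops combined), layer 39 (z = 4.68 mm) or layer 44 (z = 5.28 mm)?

Layer 39 (z = 4.68): the cone contributes a regular 32-gon of circumradius 2.316 (interpolated between r1=4.5 and r2=1 at t=0.624) (perimeter = 2·32·2.316·sin(180°/32) = 14.53 mm); the r=5.5 sphere at (16, 3) slices to a regular 32-gon of circumradius 1.849 (√(r²−h²) with h=5.18 from center) (perimeter = 2·32·1.849·sin(180°/32) = 11.60 mm); Subtracting the remaining from the first: starting from the cone, the r=5.5 sphere at (16, 3) misses the remaining region (no effect) — boundary = 14.53 mm; the cube at (-1, 11) is absent (z outside [6.5, 26]); Merging all regions: only the result so far is present, so the union is just that shape — boundary = 14.53 mm. So its perimeter = 14.53 mm. Layer 44 (z = 5.28): the cone (r1=4.5→r2=1) has section circumradius 2.036 here — a regular 32-gon (perimeter = 2·32·2.036·sin(180°/32) = 12.77 mm); the sphere at (16, 3) is absent (|z−center|=5.780 > r=5.5); After the difference (first − rest): none of the subtracted shapes is present at this height, so the cone is unchanged — boundary = 12.77 mm; the cube at (-1, 11) does not reach this height (z outside [6.5, 26]); Combining (union): only the result so far is present, so the union is just that shape — boundary = 12.77 mm. So its perimeter = 12.77 mm. Layer 39 is larger (14.53 vs 12.77 mm).

layer 39 (z = 4.68 mm)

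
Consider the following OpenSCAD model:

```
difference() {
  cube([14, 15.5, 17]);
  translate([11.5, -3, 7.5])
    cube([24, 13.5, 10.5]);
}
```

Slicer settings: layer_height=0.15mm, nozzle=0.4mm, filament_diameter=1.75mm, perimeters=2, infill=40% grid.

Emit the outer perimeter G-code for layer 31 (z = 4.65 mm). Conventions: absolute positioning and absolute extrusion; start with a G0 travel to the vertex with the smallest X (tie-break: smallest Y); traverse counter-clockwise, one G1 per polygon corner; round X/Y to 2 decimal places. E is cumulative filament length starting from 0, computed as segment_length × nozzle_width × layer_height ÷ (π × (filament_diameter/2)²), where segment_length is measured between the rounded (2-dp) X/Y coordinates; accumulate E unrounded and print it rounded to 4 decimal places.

At z = 4.65 mm: the cube is present — its section is the full 14×15.5 rectangle; the cube at (11.5, -3) is not intersected at this z (z outside [7.5, 18]); Taking the first minus the rest: none of the subtracted shapes is present at this height, so the 14×15.5 cube is unchanged — 1 connected region. The outline is a single polygon with 4 vertices. Extrusion per mm of travel: 0.4 × 0.15 / (π × 0.875²) = 0.024945. Accumulating E over each segment gives final E = 1.4718.

G0 X0.00 Y0.00 Z4.65
G1 X14.00 Y0.00 E0.3492
G1 X14.00 Y15.50 E0.7359
G1 X0.00 Y15.50 E1.0851
G1 X0.00 Y0.00 E1.4718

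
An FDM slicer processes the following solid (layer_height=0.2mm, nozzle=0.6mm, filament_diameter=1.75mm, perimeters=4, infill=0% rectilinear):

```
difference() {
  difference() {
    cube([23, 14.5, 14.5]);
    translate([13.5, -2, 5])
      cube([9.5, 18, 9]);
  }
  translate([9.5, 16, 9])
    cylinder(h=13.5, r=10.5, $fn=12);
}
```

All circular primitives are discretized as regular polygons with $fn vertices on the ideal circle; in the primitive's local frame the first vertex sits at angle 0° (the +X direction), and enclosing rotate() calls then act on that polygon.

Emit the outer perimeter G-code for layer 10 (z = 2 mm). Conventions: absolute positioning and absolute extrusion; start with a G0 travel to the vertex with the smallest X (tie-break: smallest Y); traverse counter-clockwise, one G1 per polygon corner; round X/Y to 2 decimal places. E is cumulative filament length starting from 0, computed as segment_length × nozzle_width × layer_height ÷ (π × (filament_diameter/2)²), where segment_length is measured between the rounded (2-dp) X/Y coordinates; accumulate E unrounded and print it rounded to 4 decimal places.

At z = 2 mm: the cube is present — its section is the full 23×14.5 rectangle; the cube at (13.5, -2) is absent (z outside [5, 14]); Taking the first minus the rest: none of the subtracted shapes is present at this height, so the 23×14.5 cube is unchanged — 1 connected region; the cylinder at (9.5, 16) is not intersected at this z (z outside [9, 22.5]); After the difference (first − rest): none of the subtracted shapes is present at this height, so that combined region is unchanged — 1 connected region. The outline is a single polygon with 4 vertices. Extrusion per mm of travel: 0.6 × 0.2 / (π × 0.875²) = 0.049890. Accumulating E over each segment gives final E = 3.7418.

G0 X0.00 Y0.00 Z2.00
G1 X23.00 Y0.00 E1.1475
G1 X23.00 Y14.50 E1.8709
G1 X0.00 Y14.50 E3.0184
G1 X0.00 Y0.00 E3.7418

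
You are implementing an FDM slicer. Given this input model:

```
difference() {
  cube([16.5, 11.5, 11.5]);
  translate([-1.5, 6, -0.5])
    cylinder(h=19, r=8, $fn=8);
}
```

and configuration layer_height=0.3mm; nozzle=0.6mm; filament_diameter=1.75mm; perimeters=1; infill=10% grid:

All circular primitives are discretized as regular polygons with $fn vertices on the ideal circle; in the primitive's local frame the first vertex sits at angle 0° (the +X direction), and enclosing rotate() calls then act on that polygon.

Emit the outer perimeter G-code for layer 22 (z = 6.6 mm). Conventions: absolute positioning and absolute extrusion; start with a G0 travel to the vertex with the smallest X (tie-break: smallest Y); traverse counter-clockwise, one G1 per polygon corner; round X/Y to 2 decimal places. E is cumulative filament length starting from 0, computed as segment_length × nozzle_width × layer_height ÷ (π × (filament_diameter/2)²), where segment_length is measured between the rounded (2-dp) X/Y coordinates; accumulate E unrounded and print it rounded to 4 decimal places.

At z = 6.6 mm: the cube (footprint 16.5×11.5) is included at this height; the r=8 cylinder at (-1.5, 6) contributes a regular 8-gon of circumradius 8; Taking the first minus the rest: starting from the 16.5×11.5 cube, the r=8 cylinder at (-1.5, 6) partially overlaps it — only the 60.91 mm² overlap (of its 181.02 mm²) is removed, clipping the outline — 1 connected region. The outline is a single polygon with 6 vertices. Extrusion per mm of travel: 0.6 × 0.3 / (π × 0.875²) = 0.074835. Accumulating E over each segment gives final E = 3.7362.

G0 X3.33 Y0.00 Z6.60
G1 X16.50 Y0.00 E0.9856
G1 X16.50 Y11.50 E1.8462
G1 X4.22 Y11.50 E2.7652
G1 X6.50 Y6.00 E3.2107
G1 X4.16 Y0.34 E3.6691
G1 X3.33 Y0.00 E3.7362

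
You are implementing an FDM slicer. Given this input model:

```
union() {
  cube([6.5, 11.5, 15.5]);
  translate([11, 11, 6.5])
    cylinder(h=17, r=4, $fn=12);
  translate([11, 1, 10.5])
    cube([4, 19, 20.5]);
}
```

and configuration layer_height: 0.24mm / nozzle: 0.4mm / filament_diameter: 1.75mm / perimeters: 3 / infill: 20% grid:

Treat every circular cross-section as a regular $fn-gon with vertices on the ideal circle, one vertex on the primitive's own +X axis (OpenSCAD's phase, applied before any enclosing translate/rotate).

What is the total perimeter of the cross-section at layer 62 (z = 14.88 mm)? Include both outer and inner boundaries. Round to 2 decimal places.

At z = 14.88 mm: the cube (footprint 6.5×11.5) is included at this height (perimeter 36.00 mm); the cylinder at (11, 11): section is a regular 12-gon, circumradius r=4 (perimeter = 2·12·4.000·sin(180°/12) = 24.85 mm); the 4×19 cube at (11, 1) contributes its full rectangle (perimeter 46.00 mm); Combining (union): the regions partially overlap (shared area 24.00 mm²), so the edge portions inside another operand are dropped and the merged outline is re-measured after clipping — boundary = 86.42 mm. Overall, the cross-section has 2 separate islands. Total boundary length (outer) = 86.42 mm.

86.42 mm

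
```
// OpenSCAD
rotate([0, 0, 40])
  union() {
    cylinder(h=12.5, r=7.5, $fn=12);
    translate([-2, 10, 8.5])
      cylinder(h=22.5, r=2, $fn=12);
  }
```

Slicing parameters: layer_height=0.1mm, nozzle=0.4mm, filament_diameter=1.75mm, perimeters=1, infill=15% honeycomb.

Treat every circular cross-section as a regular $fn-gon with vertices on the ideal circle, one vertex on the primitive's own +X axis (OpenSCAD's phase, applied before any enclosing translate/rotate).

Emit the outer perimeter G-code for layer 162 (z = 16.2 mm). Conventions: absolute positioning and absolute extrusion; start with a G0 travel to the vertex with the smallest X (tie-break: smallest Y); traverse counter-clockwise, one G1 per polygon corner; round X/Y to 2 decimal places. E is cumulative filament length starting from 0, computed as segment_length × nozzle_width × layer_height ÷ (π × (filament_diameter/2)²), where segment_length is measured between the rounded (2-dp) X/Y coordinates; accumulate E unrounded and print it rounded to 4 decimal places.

At z = 16.2 mm: the cylinder does not reach this height (z outside [0, 12.5]); the cylinder at (-2, 10): section is a regular 12-gon, circumradius r=2; Combining (union): only the r=2 cylinder at (-2, 10) is present, so the union is just that shape — 1 connected region; (rotated 40° about Z; rotation is an isometry so areas/perimeters/island counts are preserved). The outline is a single polygon with 12 vertices. Extrusion per mm of travel: 0.4 × 0.1 / (π × 0.875²) = 0.016630. Accumulating E over each segment gives final E = 0.2065.

G0 X-9.93 Y6.03 Z16.20
G1 X-9.49 Y5.09 E0.0173
G1 X-8.64 Y4.50 E0.0345
G1 X-7.61 Y4.41 E0.0517
G1 X-6.67 Y4.84 E0.0689
G1 X-6.08 Y5.69 E0.0861
G1 X-5.99 Y6.72 E0.1033
G1 X-6.43 Y7.66 E0.1205
G1 X-7.28 Y8.25 E0.1377
G1 X-8.31 Y8.34 E0.1549
G1 X-9.25 Y7.91 E0.1721
G1 X-9.84 Y7.06 E0.1893
G1 X-9.93 Y6.03 E0.2065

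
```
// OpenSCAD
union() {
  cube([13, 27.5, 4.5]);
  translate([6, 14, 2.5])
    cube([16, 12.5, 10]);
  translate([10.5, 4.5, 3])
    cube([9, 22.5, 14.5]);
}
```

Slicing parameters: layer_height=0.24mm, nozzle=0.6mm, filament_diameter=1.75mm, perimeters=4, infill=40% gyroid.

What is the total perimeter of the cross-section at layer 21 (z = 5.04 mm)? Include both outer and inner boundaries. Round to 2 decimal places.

At z = 5.04 mm: the cube is absent (z outside [0, 4.5]); the cube at (6, 14) is present — its section is the full 16×12.5 rectangle (perimeter 57.00 mm); the cube at (10.5, 4.5) is present — its section is the full 9×22.5 rectangle (perimeter 63.00 mm); Combining (union): the regions partially overlap (shared area 112.50 mm²), so the edge portions inside another operand are dropped and the merged outline is re-measured after clipping — boundary = 77.00 mm. Overall, the cross-section is a single solid region. Total boundary length (outer) = 77.00 mm.

77.00 mm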